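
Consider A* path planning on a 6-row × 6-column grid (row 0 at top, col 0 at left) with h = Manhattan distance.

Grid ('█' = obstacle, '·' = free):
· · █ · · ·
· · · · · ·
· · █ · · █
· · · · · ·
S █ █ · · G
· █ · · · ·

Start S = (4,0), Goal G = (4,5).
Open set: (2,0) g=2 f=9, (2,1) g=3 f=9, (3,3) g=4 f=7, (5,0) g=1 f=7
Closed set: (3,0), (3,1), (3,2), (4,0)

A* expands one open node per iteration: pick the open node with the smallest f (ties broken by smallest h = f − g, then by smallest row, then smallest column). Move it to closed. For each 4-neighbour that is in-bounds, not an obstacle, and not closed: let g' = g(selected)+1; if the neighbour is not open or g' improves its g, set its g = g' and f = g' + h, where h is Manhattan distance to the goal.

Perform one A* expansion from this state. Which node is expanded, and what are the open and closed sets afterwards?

step 1: expand (3,3) (f=7, h=3) → closed; open now [(2,0) g=2 f=9, (2,1) g=3 f=9, (2,3) g=5 f=9, (3,4) g=5 f=7, (4,3) g=5 f=7, (5,0) g=1 f=7]

expanded=(3,3); open=[(2,0) g=2 f=9, (2,1) g=3 f=9, (2,3) g=5 f=9, (3,4) g=5 f=7, (4,3) g=5 f=7, (5,0) g=1 f=7]; closed=[(3,0), (3,1), (3,2), (3,3), (4,0)]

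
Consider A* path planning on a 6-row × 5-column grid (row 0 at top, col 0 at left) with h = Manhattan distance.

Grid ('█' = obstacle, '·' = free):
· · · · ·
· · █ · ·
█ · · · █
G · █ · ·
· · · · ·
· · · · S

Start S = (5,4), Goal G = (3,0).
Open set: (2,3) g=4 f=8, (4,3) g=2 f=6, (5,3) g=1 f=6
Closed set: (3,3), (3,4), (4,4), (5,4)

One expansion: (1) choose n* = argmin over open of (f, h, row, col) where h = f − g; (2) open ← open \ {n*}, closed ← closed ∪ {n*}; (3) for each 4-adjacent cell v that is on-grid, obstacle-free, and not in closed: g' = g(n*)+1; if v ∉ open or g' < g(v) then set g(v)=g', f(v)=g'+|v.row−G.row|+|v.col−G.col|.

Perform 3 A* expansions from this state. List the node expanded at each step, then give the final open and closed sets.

step 1: expand (4,3) (f=6, h=4) → closed; open now [(2,3) g=4 f=8, (4,2) g=3 f=6, (5,3) g=1 f=6]
step 2: expand (4,2) (f=6, h=3) → closed; open now [(2,3) g=4 f=8, (4,1) g=4 f=6, (5,2) g=4 f=8, (5,3) g=1 f=6]
step 3: expand (4,1) (f=6, h=2) → closed; open now [(2,3) g=4 f=8, (3,1) g=5 f=6, (4,0) g=5 f=6, (5,1) g=5 f=8, (5,2) g=4 f=8, (5,3) g=1 f=6]

order=[(4,3) → (4,2) → (4,1)]; open=[(2,3) g=4 f=8, (3,1) g=5 f=6, (4,0) g=5 f=6, (5,1) g=5 f=8, (5,2) g=4 f=8, (5,3) g=1 f=6]; closed=[(3,3), (3,4), (4,1), (4,2), (4,3), (4,4), (5,4)]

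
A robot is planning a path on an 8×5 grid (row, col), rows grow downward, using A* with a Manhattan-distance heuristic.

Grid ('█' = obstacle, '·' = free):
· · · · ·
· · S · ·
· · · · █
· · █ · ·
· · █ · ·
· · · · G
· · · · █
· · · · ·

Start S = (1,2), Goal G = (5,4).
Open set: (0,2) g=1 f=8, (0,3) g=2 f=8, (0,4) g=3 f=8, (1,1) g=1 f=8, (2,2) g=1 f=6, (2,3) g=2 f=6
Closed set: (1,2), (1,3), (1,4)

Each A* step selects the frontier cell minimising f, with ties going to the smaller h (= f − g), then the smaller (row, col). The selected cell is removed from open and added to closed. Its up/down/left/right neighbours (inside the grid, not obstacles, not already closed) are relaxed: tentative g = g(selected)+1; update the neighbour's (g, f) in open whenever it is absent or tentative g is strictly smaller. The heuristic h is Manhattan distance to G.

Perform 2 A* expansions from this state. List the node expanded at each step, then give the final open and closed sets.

order=[(2,3) → (3,3)]; open=[(0,2) g=1 f=8, (0,3) g=2 f=8, (0,4) g=3 f=8, (1,1) g=1 f=8, (2,2) g=1 f=6, (3,4) g=4 f=6, (4,3) g=4 f=6]; closed=[(1,2), (1,3), (1,4), (2,3), (3,3)]

step 1: expand (2,3) (f=6, h=4) → closed; open now [(0,2) g=1 f=8, (0,3) g=2 f=8, (0,4) g=3 f=8, (1,1) g=1 f=8, (2,2) g=1 f=6, (3,3) g=3 f=6]
step 2: expand (3,3) (f=6, h=3) → closed; open now [(0,2) g=1 f=8, (0,3) g=2 f=8, (0,4) g=3 f=8, (1,1) g=1 f=8, (2,2) g=1 f=6, (3,4) g=4 f=6, (4,3) g=4 f=6]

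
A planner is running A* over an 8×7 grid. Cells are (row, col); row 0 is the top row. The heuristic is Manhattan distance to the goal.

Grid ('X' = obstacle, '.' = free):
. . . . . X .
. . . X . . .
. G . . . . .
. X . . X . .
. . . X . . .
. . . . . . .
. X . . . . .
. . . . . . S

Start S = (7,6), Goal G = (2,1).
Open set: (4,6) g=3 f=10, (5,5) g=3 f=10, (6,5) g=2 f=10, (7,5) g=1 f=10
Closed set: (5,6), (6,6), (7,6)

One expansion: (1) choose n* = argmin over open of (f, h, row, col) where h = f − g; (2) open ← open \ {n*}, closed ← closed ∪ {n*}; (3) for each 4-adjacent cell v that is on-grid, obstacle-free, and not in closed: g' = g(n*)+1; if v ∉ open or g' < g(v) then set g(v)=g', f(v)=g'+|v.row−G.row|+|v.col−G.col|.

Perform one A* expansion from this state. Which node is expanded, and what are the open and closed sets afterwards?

step 1: expand (4,6) (f=10, h=7) → closed; open now [(3,6) g=4 f=10, (4,5) g=4 f=10, (5,5) g=3 f=10, (6,5) g=2 f=10, (7,5) g=1 f=10]

expanded=(4,6); open=[(3,6) g=4 f=10, (4,5) g=4 f=10, (5,5) g=3 f=10, (6,5) g=2 f=10, (7,5) g=1 f=10]; closed=[(4,6), (5,6), (6,6), (7,6)]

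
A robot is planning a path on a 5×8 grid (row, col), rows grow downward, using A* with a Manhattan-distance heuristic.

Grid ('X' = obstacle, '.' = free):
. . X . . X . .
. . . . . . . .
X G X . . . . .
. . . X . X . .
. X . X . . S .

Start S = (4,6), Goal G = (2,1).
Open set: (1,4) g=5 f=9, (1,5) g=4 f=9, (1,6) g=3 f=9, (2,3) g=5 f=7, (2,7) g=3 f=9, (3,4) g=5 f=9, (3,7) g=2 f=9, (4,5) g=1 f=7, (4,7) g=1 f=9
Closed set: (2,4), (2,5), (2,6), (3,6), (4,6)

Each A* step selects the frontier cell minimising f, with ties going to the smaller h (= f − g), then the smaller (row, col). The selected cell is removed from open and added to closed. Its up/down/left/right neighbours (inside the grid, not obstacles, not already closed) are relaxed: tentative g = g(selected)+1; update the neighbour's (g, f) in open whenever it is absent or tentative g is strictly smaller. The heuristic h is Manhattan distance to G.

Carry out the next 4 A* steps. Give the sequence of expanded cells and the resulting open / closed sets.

order=[(2,3) → (4,5) → (4,4) → (3,4)]; open=[(1,3) g=6 f=9, (1,4) g=5 f=9, (1,5) g=4 f=9, (1,6) g=3 f=9, (2,7) g=3 f=9, (3,7) g=2 f=9, (4,7) g=1 f=9]; closed=[(2,3), (2,4), (2,5), (2,6), (3,4), (3,6), (4,4), (4,5), (4,6)]

step 1: expand (2,3) (f=7, h=2) → closed; open now [(1,3) g=6 f=9, (1,4) g=5 f=9, (1,5) g=4 f=9, (1,6) g=3 f=9, (2,7) g=3 f=9, (3,4) g=5 f=9, (3,7) g=2 f=9, (4,5) g=1 f=7, (4,7) g=1 f=9]
step 2: expand (4,5) (f=7, h=6) → closed; open now [(1,3) g=6 f=9, (1,4) g=5 f=9, (1,5) g=4 f=9, (1,6) g=3 f=9, (2,7) g=3 f=9, (3,4) g=5 f=9, (3,7) g=2 f=9, (4,4) g=2 f=7, (4,7) g=1 f=9]
step 3: expand (4,4) (f=7, h=5) → closed; open now [(1,3) g=6 f=9, (1,4) g=5 f=9, (1,5) g=4 f=9, (1,6) g=3 f=9, (2,7) g=3 f=9, (3,4) g=3 f=7, (3,7) g=2 f=9, (4,7) g=1 f=9]
step 4: expand (3,4) (f=7, h=4) → closed; open now [(1,3) g=6 f=9, (1,4) g=5 f=9, (1,5) g=4 f=9, (1,6) g=3 f=9, (2,7) g=3 f=9, (3,7) g=2 f=9, (4,7) g=1 f=9]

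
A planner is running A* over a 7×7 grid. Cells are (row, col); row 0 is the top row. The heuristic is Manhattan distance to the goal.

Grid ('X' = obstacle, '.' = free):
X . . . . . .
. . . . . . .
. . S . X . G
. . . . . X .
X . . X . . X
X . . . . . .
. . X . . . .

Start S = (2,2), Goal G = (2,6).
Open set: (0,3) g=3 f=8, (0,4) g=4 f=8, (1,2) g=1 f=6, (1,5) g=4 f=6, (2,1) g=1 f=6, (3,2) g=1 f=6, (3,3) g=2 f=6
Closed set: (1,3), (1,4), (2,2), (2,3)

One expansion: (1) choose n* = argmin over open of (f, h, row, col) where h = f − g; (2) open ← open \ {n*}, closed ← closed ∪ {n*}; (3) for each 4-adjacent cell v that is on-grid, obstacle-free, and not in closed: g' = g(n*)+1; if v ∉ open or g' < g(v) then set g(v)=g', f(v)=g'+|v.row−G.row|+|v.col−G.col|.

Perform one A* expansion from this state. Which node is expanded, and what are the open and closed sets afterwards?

expanded=(1,5); open=[(0,3) g=3 f=8, (0,4) g=4 f=8, (0,5) g=5 f=8, (1,2) g=1 f=6, (1,6) g=5 f=6, (2,1) g=1 f=6, (2,5) g=5 f=6, (3,2) g=1 f=6, (3,3) g=2 f=6]; closed=[(1,3), (1,4), (1,5), (2,2), (2,3)]

step 1: expand (1,5) (f=6, h=2) → closed; open now [(0,3) g=3 f=8, (0,4) g=4 f=8, (0,5) g=5 f=8, (1,2) g=1 f=6, (1,6) g=5 f=6, (2,1) g=1 f=6, (2,5) g=5 f=6, (3,2) g=1 f=6, (3,3) g=2 f=6]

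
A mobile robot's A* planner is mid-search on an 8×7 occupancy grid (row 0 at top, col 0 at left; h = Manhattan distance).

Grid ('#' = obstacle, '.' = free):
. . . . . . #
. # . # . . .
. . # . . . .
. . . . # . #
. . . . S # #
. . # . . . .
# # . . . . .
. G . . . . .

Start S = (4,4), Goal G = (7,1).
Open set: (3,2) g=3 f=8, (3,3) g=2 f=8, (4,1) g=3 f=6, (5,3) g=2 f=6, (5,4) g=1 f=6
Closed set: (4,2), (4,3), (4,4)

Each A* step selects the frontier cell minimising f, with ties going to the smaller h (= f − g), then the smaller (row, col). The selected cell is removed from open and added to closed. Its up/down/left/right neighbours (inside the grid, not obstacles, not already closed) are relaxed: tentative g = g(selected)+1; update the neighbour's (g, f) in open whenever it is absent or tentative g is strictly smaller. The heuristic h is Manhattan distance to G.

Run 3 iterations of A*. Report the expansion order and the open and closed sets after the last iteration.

order=[(4,1) → (5,1) → (5,3)]; open=[(3,1) g=4 f=8, (3,2) g=3 f=8, (3,3) g=2 f=8, (4,0) g=4 f=8, (5,0) g=5 f=8, (5,4) g=1 f=6, (6,3) g=3 f=6]; closed=[(4,1), (4,2), (4,3), (4,4), (5,1), (5,3)]

step 1: expand (4,1) (f=6, h=3) → closed; open now [(3,1) g=4 f=8, (3,2) g=3 f=8, (3,3) g=2 f=8, (4,0) g=4 f=8, (5,1) g=4 f=6, (5,3) g=2 f=6, (5,4) g=1 f=6]
step 2: expand (5,1) (f=6, h=2) → closed; open now [(3,1) g=4 f=8, (3,2) g=3 f=8, (3,3) g=2 f=8, (4,0) g=4 f=8, (5,0) g=5 f=8, (5,3) g=2 f=6, (5,4) g=1 f=6]
step 3: expand (5,3) (f=6, h=4) → closed; open now [(3,1) g=4 f=8, (3,2) g=3 f=8, (3,3) g=2 f=8, (4,0) g=4 f=8, (5,0) g=5 f=8, (5,4) g=1 f=6, (6,3) g=3 f=6]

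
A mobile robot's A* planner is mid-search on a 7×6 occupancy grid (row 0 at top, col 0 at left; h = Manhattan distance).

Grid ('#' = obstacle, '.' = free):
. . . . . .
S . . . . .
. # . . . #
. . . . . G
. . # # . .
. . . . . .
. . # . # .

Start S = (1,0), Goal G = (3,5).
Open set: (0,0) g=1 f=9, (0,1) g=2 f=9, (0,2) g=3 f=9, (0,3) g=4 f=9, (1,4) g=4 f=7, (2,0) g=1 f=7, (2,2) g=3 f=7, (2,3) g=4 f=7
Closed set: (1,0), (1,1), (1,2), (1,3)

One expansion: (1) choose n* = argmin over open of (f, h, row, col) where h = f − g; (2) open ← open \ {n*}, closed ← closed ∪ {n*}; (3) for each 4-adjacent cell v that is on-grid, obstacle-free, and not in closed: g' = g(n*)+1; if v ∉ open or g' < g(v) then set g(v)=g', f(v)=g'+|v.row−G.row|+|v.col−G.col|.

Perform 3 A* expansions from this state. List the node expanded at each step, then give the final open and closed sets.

step 1: expand (1,4) (f=7, h=3) → closed; open now [(0,0) g=1 f=9, (0,1) g=2 f=9, (0,2) g=3 f=9, (0,3) g=4 f=9, (0,4) g=5 f=9, (1,5) g=5 f=7, (2,0) g=1 f=7, (2,2) g=3 f=7, (2,3) g=4 f=7, (2,4) g=5 f=7]
step 2: expand (1,5) (f=7, h=2) → closed; open now [(0,0) g=1 f=9, (0,1) g=2 f=9, (0,2) g=3 f=9, (0,3) g=4 f=9, (0,4) g=5 f=9, (0,5) g=6 f=9, (2,0) g=1 f=7, (2,2) g=3 f=7, (2,3) g=4 f=7, (2,4) g=5 f=7]
step 3: expand (2,4) (f=7, h=2) → closed; open now [(0,0) g=1 f=9, (0,1) g=2 f=9, (0,2) g=3 f=9, (0,3) g=4 f=9, (0,4) g=5 f=9, (0,5) g=6 f=9, (2,0) g=1 f=7, (2,2) g=3 f=7, (2,3) g=4 f=7, (3,4) g=6 f=7]

order=[(1,4) → (1,5) → (2,4)]; open=[(0,0) g=1 f=9, (0,1) g=2 f=9, (0,2) g=3 f=9, (0,3) g=4 f=9, (0,4) g=5 f=9, (0,5) g=6 f=9, (2,0) g=1 f=7, (2,2) g=3 f=7, (2,3) g=4 f=7, (3,4) g=6 f=7]; closed=[(1,0), (1,1), (1,2), (1,3), (1,4), (1,5), (2,4)]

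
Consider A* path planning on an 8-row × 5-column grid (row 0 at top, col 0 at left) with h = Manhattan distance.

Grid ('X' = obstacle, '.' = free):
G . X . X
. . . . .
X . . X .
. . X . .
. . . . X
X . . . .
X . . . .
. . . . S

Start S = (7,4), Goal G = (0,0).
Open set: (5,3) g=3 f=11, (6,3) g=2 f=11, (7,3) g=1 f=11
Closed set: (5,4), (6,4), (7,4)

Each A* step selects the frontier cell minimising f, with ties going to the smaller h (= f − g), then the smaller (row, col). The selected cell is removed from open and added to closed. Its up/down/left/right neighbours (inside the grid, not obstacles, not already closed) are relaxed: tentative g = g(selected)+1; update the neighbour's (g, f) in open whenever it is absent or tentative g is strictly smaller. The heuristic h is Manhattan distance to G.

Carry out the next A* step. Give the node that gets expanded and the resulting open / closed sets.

expanded=(5,3); open=[(4,3) g=4 f=11, (5,2) g=4 f=11, (6,3) g=2 f=11, (7,3) g=1 f=11]; closed=[(5,3), (5,4), (6,4), (7,4)]

step 1: expand (5,3) (f=11, h=8) → closed; open now [(4,3) g=4 f=11, (5,2) g=4 f=11, (6,3) g=2 f=11, (7,3) g=1 f=11]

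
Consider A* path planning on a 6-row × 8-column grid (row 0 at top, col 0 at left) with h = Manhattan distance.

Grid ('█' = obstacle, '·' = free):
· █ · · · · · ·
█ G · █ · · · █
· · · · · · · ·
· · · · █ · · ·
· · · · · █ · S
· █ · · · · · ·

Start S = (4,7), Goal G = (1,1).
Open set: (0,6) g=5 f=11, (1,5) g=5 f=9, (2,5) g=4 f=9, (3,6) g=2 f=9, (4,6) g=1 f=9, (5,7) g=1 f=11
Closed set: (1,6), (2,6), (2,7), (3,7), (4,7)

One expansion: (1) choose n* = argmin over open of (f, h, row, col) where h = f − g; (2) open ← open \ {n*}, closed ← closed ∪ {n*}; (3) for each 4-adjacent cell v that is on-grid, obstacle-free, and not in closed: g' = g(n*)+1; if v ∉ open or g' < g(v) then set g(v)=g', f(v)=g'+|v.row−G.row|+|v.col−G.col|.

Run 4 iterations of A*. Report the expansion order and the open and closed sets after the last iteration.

step 1: expand (1,5) (f=9, h=4) → closed; open now [(0,5) g=6 f=11, (0,6) g=5 f=11, (1,4) g=6 f=9, (2,5) g=4 f=9, (3,6) g=2 f=9, (4,6) g=1 f=9, (5,7) g=1 f=11]
step 2: expand (1,4) (f=9, h=3) → closed; open now [(0,4) g=7 f=11, (0,5) g=6 f=11, (0,6) g=5 f=11, (2,4) g=7 f=11, (2,5) g=4 f=9, (3,6) g=2 f=9, (4,6) g=1 f=9, (5,7) g=1 f=11]
step 3: expand (2,5) (f=9, h=5) → closed; open now [(0,4) g=7 f=11, (0,5) g=6 f=11, (0,6) g=5 f=11, (2,4) g=5 f=9, (3,5) g=5 f=11, (3,6) g=2 f=9, (4,6) g=1 f=9, (5,7) g=1 f=11]
step 4: expand (2,4) (f=9, h=4) → closed; open now [(0,4) g=7 f=11, (0,5) g=6 f=11, (0,6) g=5 f=11, (2,3) g=6 f=9, (3,5) g=5 f=11, (3,6) g=2 f=9, (4,6) g=1 f=9, (5,7) g=1 f=11]

order=[(1,5) → (1,4) → (2,5) → (2,4)]; open=[(0,4) g=7 f=11, (0,5) g=6 f=11, (0,6) g=5 f=11, (2,3) g=6 f=9, (3,5) g=5 f=11, (3,6) g=2 f=9, (4,6) g=1 f=9, (5,7) g=1 f=11]; closed=[(1,4), (1,5), (1,6), (2,4), (2,5), (2,6), (2,7), (3,7), (4,7)]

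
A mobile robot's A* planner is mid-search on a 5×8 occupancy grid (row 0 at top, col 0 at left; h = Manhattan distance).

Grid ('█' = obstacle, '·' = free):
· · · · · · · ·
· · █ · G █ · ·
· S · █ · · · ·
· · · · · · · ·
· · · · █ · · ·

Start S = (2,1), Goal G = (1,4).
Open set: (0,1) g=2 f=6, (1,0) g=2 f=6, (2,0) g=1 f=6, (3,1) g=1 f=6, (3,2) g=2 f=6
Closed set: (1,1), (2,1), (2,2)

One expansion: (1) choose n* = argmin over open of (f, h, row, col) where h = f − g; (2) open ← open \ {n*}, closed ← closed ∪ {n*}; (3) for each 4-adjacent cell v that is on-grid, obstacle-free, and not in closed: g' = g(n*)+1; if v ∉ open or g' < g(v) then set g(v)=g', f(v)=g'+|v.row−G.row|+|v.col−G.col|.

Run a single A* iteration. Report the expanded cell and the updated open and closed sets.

step 1: expand (0,1) (f=6, h=4) → closed; open now [(0,0) g=3 f=8, (0,2) g=3 f=6, (1,0) g=2 f=6, (2,0) g=1 f=6, (3,1) g=1 f=6, (3,2) g=2 f=6]

expanded=(0,1); open=[(0,0) g=3 f=8, (0,2) g=3 f=6, (1,0) g=2 f=6, (2,0) g=1 f=6, (3,1) g=1 f=6, (3,2) g=2 f=6]; closed=[(0,1), (1,1), (2,1), (2,2)]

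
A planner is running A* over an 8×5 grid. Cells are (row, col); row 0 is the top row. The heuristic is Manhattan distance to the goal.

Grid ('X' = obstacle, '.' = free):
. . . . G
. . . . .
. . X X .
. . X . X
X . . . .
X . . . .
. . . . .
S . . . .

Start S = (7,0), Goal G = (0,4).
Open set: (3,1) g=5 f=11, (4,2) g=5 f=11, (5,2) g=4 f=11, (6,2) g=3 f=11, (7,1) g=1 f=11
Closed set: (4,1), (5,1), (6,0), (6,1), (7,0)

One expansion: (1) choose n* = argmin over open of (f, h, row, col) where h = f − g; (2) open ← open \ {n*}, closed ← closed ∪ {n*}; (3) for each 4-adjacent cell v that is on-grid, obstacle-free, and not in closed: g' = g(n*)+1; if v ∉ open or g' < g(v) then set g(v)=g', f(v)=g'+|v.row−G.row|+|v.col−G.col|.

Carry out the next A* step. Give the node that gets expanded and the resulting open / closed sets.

step 1: expand (3,1) (f=11, h=6) → closed; open now [(2,1) g=6 f=11, (3,0) g=6 f=13, (4,2) g=5 f=11, (5,2) g=4 f=11, (6,2) g=3 f=11, (7,1) g=1 f=11]

expanded=(3,1); open=[(2,1) g=6 f=11, (3,0) g=6 f=13, (4,2) g=5 f=11, (5,2) g=4 f=11, (6,2) g=3 f=11, (7,1) g=1 f=11]; closed=[(3,1), (4,1), (5,1), (6,0), (6,1), (7,0)]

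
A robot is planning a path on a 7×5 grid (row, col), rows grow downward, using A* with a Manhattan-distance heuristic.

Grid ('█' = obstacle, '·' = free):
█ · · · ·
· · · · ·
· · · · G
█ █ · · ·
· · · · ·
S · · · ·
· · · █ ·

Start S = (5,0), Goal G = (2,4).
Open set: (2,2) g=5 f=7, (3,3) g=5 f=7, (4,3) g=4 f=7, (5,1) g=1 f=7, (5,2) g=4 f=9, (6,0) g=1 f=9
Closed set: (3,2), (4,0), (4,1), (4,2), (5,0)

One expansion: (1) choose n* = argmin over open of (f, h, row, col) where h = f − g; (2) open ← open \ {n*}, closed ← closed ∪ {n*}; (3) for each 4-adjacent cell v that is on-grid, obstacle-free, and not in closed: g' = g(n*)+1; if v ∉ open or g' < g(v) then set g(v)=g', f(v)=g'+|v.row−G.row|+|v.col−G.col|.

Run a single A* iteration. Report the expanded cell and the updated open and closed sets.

expanded=(2,2); open=[(1,2) g=6 f=9, (2,1) g=6 f=9, (2,3) g=6 f=7, (3,3) g=5 f=7, (4,3) g=4 f=7, (5,1) g=1 f=7, (5,2) g=4 f=9, (6,0) g=1 f=9]; closed=[(2,2), (3,2), (4,0), (4,1), (4,2), (5,0)]

step 1: expand (2,2) (f=7, h=2) → closed; open now [(1,2) g=6 f=9, (2,1) g=6 f=9, (2,3) g=6 f=7, (3,3) g=5 f=7, (4,3) g=4 f=7, (5,1) g=1 f=7, (5,2) g=4 f=9, (6,0) g=1 f=9]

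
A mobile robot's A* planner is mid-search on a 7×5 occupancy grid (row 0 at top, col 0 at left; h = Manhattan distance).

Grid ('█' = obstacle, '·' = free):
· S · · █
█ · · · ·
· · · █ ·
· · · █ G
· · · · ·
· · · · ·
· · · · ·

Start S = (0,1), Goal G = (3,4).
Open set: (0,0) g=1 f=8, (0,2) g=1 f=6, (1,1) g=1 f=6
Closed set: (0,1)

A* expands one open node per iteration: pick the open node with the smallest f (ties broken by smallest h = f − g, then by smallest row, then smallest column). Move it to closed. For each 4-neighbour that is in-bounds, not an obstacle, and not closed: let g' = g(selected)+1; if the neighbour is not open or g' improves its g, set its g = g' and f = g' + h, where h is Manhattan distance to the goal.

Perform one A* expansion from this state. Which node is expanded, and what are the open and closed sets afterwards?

expanded=(0,2); open=[(0,0) g=1 f=8, (0,3) g=2 f=6, (1,1) g=1 f=6, (1,2) g=2 f=6]; closed=[(0,1), (0,2)]

step 1: expand (0,2) (f=6, h=5) → closed; open now [(0,0) g=1 f=8, (0,3) g=2 f=6, (1,1) g=1 f=6, (1,2) g=2 f=6]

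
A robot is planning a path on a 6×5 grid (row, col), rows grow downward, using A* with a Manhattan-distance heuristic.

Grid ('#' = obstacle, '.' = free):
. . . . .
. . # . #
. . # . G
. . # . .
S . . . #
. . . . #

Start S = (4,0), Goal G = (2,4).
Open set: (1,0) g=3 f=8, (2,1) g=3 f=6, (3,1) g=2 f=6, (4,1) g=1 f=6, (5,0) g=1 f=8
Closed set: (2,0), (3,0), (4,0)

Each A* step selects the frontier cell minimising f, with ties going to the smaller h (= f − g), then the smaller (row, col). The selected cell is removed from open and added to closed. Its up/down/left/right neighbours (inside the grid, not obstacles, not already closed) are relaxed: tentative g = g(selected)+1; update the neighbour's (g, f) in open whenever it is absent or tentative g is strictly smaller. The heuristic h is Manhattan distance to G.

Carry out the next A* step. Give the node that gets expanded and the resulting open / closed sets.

step 1: expand (2,1) (f=6, h=3) → closed; open now [(1,0) g=3 f=8, (1,1) g=4 f=8, (3,1) g=2 f=6, (4,1) g=1 f=6, (5,0) g=1 f=8]

expanded=(2,1); open=[(1,0) g=3 f=8, (1,1) g=4 f=8, (3,1) g=2 f=6, (4,1) g=1 f=6, (5,0) g=1 f=8]; closed=[(2,0), (2,1), (3,0), (4,0)]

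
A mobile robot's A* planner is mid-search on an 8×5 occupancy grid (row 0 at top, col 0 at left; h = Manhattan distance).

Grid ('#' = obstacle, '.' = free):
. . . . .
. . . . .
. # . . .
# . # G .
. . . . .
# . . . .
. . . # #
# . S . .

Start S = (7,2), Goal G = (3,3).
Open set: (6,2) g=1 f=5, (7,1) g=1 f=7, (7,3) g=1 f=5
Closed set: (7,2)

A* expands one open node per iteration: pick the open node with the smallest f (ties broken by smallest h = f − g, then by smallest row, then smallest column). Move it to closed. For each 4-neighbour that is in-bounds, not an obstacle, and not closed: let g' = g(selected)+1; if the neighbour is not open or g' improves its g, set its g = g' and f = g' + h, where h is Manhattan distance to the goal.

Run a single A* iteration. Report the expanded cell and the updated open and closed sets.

expanded=(6,2); open=[(5,2) g=2 f=5, (6,1) g=2 f=7, (7,1) g=1 f=7, (7,3) g=1 f=5]; closed=[(6,2), (7,2)]

step 1: expand (6,2) (f=5, h=4) → closed; open now [(5,2) g=2 f=5, (6,1) g=2 f=7, (7,1) g=1 f=7, (7,3) g=1 f=5]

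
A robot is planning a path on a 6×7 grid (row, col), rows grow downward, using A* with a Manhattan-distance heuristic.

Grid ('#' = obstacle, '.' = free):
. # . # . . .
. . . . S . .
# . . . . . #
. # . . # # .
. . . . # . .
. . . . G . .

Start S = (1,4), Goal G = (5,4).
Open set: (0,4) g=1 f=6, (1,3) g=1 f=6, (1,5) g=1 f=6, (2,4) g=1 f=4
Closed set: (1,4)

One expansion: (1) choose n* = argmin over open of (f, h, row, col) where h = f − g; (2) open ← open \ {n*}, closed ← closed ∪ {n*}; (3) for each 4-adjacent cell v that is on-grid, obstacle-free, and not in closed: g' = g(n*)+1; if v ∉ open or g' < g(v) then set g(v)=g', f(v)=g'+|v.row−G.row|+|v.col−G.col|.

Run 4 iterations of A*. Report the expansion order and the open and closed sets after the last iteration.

order=[(2,4) → (2,3) → (3,3) → (4,3)]; open=[(0,4) g=1 f=6, (1,3) g=1 f=6, (1,5) g=1 f=6, (2,2) g=3 f=8, (2,5) g=2 f=6, (3,2) g=4 f=8, (4,2) g=5 f=8, (5,3) g=5 f=6]; closed=[(1,4), (2,3), (2,4), (3,3), (4,3)]

step 1: expand (2,4) (f=4, h=3) → closed; open now [(0,4) g=1 f=6, (1,3) g=1 f=6, (1,5) g=1 f=6, (2,3) g=2 f=6, (2,5) g=2 f=6]
step 2: expand (2,3) (f=6, h=4) → closed; open now [(0,4) g=1 f=6, (1,3) g=1 f=6, (1,5) g=1 f=6, (2,2) g=3 f=8, (2,5) g=2 f=6, (3,3) g=3 f=6]
step 3: expand (3,3) (f=6, h=3) → closed; open now [(0,4) g=1 f=6, (1,3) g=1 f=6, (1,5) g=1 f=6, (2,2) g=3 f=8, (2,5) g=2 f=6, (3,2) g=4 f=8, (4,3) g=4 f=6]
step 4: expand (4,3) (f=6, h=2) → closed; open now [(0,4) g=1 f=6, (1,3) g=1 f=6, (1,5) g=1 f=6, (2,2) g=3 f=8, (2,5) g=2 f=6, (3,2) g=4 f=8, (4,2) g=5 f=8, (5,3) g=5 f=6]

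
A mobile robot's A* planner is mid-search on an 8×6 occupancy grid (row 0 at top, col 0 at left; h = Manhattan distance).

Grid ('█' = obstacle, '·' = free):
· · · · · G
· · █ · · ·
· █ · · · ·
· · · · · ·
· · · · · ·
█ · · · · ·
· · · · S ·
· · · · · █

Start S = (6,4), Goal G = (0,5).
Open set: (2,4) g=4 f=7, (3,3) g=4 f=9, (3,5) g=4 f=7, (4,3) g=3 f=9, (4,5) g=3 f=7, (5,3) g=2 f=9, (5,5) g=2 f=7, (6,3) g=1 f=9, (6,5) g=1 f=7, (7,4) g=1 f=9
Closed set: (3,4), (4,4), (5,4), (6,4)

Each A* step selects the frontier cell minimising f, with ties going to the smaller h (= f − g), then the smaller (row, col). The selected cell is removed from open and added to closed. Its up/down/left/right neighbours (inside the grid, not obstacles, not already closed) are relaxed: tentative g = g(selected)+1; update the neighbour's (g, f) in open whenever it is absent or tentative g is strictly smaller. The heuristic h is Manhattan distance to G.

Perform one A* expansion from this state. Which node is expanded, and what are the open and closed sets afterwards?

step 1: expand (2,4) (f=7, h=3) → closed; open now [(1,4) g=5 f=7, (2,3) g=5 f=9, (2,5) g=5 f=7, (3,3) g=4 f=9, (3,5) g=4 f=7, (4,3) g=3 f=9, (4,5) g=3 f=7, (5,3) g=2 f=9, (5,5) g=2 f=7, (6,3) g=1 f=9, (6,5) g=1 f=7, (7,4) g=1 f=9]

expanded=(2,4); open=[(1,4) g=5 f=7, (2,3) g=5 f=9, (2,5) g=5 f=7, (3,3) g=4 f=9, (3,5) g=4 f=7, (4,3) g=3 f=9, (4,5) g=3 f=7, (5,3) g=2 f=9, (5,5) g=2 f=7, (6,3) g=1 f=9, (6,5) g=1 f=7, (7,4) g=1 f=9]; closed=[(2,4), (3,4), (4,4), (5,4), (6,4)]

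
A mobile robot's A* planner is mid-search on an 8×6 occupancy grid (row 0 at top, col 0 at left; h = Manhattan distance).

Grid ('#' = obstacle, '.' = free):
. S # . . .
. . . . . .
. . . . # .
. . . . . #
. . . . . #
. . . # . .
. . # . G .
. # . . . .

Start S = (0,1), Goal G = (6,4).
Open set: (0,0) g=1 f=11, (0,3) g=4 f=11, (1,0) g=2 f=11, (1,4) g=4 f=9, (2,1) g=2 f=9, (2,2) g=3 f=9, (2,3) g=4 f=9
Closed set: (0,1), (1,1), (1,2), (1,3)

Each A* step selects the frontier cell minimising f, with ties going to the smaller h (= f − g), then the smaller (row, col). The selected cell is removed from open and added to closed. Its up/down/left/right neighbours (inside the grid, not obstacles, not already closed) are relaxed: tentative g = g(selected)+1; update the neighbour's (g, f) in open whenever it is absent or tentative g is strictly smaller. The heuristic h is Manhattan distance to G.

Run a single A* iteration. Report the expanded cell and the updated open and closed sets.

expanded=(1,4); open=[(0,0) g=1 f=11, (0,3) g=4 f=11, (0,4) g=5 f=11, (1,0) g=2 f=11, (1,5) g=5 f=11, (2,1) g=2 f=9, (2,2) g=3 f=9, (2,3) g=4 f=9]; closed=[(0,1), (1,1), (1,2), (1,3), (1,4)]

step 1: expand (1,4) (f=9, h=5) → closed; open now [(0,0) g=1 f=11, (0,3) g=4 f=11, (0,4) g=5 f=11, (1,0) g=2 f=11, (1,5) g=5 f=11, (2,1) g=2 f=9, (2,2) g=3 f=9, (2,3) g=4 f=9]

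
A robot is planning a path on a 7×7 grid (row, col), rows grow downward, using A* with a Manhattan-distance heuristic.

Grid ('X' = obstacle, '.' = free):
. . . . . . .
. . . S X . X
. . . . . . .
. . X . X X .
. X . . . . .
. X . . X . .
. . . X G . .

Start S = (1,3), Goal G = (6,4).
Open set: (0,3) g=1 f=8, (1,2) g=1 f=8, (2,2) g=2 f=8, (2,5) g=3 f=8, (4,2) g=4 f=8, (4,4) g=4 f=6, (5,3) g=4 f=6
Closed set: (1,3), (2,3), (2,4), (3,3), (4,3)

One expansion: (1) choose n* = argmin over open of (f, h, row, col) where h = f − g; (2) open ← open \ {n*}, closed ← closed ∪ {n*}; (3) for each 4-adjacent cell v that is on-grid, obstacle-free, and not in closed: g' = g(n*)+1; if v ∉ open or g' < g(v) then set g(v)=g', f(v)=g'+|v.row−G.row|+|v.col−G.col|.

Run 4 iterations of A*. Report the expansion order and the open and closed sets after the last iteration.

step 1: expand (4,4) (f=6, h=2) → closed; open now [(0,3) g=1 f=8, (1,2) g=1 f=8, (2,2) g=2 f=8, (2,5) g=3 f=8, (4,2) g=4 f=8, (4,5) g=5 f=8, (5,3) g=4 f=6]
step 2: expand (5,3) (f=6, h=2) → closed; open now [(0,3) g=1 f=8, (1,2) g=1 f=8, (2,2) g=2 f=8, (2,5) g=3 f=8, (4,2) g=4 f=8, (4,5) g=5 f=8, (5,2) g=5 f=8]
step 3: expand (4,5) (f=8, h=3) → closed; open now [(0,3) g=1 f=8, (1,2) g=1 f=8, (2,2) g=2 f=8, (2,5) g=3 f=8, (4,2) g=4 f=8, (4,6) g=6 f=10, (5,2) g=5 f=8, (5,5) g=6 f=8]
step 4: expand (5,5) (f=8, h=2) → closed; open now [(0,3) g=1 f=8, (1,2) g=1 f=8, (2,2) g=2 f=8, (2,5) g=3 f=8, (4,2) g=4 f=8, (4,6) g=6 f=10, (5,2) g=5 f=8, (5,6) g=7 f=10, (6,5) g=7 f=8]

order=[(4,4) → (5,3) → (4,5) → (5,5)]; open=[(0,3) g=1 f=8, (1,2) g=1 f=8, (2,2) g=2 f=8, (2,5) g=3 f=8, (4,2) g=4 f=8, (4,6) g=6 f=10, (5,2) g=5 f=8, (5,6) g=7 f=10, (6,5) g=7 f=8]; closed=[(1,3), (2,3), (2,4), (3,3), (4,3), (4,4), (4,5), (5,3), (5,5)]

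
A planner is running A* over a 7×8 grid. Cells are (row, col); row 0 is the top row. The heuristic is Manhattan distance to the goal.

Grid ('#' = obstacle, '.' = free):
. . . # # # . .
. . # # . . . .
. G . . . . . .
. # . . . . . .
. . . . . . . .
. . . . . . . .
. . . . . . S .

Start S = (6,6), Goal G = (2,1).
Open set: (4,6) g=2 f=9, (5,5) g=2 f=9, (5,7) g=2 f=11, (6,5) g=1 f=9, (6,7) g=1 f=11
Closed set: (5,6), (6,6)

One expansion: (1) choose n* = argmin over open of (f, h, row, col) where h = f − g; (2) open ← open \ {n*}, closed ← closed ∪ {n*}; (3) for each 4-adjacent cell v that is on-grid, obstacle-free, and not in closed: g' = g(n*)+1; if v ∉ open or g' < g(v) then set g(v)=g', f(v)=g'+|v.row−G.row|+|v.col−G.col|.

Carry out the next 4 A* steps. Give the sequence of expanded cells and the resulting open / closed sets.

step 1: expand (4,6) (f=9, h=7) → closed; open now [(3,6) g=3 f=9, (4,5) g=3 f=9, (4,7) g=3 f=11, (5,5) g=2 f=9, (5,7) g=2 f=11, (6,5) g=1 f=9, (6,7) g=1 f=11]
step 2: expand (3,6) (f=9, h=6) → closed; open now [(2,6) g=4 f=9, (3,5) g=4 f=9, (3,7) g=4 f=11, (4,5) g=3 f=9, (4,7) g=3 f=11, (5,5) g=2 f=9, (5,7) g=2 f=11, (6,5) g=1 f=9, (6,7) g=1 f=11]
step 3: expand (2,6) (f=9, h=5) → closed; open now [(1,6) g=5 f=11, (2,5) g=5 f=9, (2,7) g=5 f=11, (3,5) g=4 f=9, (3,7) g=4 f=11, (4,5) g=3 f=9, (4,7) g=3 f=11, (5,5) g=2 f=9, (5,7) g=2 f=11, (6,5) g=1 f=9, (6,7) g=1 f=11]
step 4: expand (2,5) (f=9, h=4) → closed; open now [(1,5) g=6 f=11, (1,6) g=5 f=11, (2,4) g=6 f=9, (2,7) g=5 f=11, (3,5) g=4 f=9, (3,7) g=4 f=11, (4,5) g=3 f=9, (4,7) g=3 f=11, (5,5) g=2 f=9, (5,7) g=2 f=11, (6,5) g=1 f=9, (6,7) g=1 f=11]

order=[(4,6) → (3,6) → (2,6) → (2,5)]; open=[(1,5) g=6 f=11, (1,6) g=5 f=11, (2,4) g=6 f=9, (2,7) g=5 f=11, (3,5) g=4 f=9, (3,7) g=4 f=11, (4,5) g=3 f=9, (4,7) g=3 f=11, (5,5) g=2 f=9, (5,7) g=2 f=11, (6,5) g=1 f=9, (6,7) g=1 f=11]; closed=[(2,5), (2,6), (3,6), (4,6), (5,6), (6,6)]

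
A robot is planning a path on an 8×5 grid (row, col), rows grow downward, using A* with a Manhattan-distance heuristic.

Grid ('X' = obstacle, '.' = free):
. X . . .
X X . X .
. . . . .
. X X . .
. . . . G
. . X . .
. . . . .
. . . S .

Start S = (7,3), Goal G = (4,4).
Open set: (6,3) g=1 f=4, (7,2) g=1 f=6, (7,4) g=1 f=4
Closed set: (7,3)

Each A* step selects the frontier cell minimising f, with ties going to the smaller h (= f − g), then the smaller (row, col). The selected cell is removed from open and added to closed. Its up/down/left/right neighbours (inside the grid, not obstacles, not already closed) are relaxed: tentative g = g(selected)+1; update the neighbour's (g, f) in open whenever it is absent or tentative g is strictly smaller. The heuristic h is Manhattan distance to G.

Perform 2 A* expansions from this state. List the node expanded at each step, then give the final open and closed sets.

order=[(6,3) → (5,3)]; open=[(4,3) g=3 f=4, (5,4) g=3 f=4, (6,2) g=2 f=6, (6,4) g=2 f=4, (7,2) g=1 f=6, (7,4) g=1 f=4]; closed=[(5,3), (6,3), (7,3)]

step 1: expand (6,3) (f=4, h=3) → closed; open now [(5,3) g=2 f=4, (6,2) g=2 f=6, (6,4) g=2 f=4, (7,2) g=1 f=6, (7,4) g=1 f=4]
step 2: expand (5,3) (f=4, h=2) → closed; open now [(4,3) g=3 f=4, (5,4) g=3 f=4, (6,2) g=2 f=6, (6,4) g=2 f=4, (7,2) g=1 f=6, (7,4) g=1 f=4]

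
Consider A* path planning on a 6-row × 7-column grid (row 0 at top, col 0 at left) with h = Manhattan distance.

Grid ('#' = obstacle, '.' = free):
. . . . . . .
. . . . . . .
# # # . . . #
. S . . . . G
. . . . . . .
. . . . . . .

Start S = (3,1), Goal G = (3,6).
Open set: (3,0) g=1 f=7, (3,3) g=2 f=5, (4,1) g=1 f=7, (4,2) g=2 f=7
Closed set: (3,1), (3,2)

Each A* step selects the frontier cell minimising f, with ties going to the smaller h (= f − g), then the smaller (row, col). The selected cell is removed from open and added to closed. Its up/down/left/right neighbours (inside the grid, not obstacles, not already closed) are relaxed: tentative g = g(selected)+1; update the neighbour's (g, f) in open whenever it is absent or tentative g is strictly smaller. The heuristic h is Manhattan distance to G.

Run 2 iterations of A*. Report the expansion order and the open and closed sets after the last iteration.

order=[(3,3) → (3,4)]; open=[(2,3) g=3 f=7, (2,4) g=4 f=7, (3,0) g=1 f=7, (3,5) g=4 f=5, (4,1) g=1 f=7, (4,2) g=2 f=7, (4,3) g=3 f=7, (4,4) g=4 f=7]; closed=[(3,1), (3,2), (3,3), (3,4)]

step 1: expand (3,3) (f=5, h=3) → closed; open now [(2,3) g=3 f=7, (3,0) g=1 f=7, (3,4) g=3 f=5, (4,1) g=1 f=7, (4,2) g=2 f=7, (4,3) g=3 f=7]
step 2: expand (3,4) (f=5, h=2) → closed; open now [(2,3) g=3 f=7, (2,4) g=4 f=7, (3,0) g=1 f=7, (3,5) g=4 f=5, (4,1) g=1 f=7, (4,2) g=2 f=7, (4,3) g=3 f=7, (4,4) g=4 f=7]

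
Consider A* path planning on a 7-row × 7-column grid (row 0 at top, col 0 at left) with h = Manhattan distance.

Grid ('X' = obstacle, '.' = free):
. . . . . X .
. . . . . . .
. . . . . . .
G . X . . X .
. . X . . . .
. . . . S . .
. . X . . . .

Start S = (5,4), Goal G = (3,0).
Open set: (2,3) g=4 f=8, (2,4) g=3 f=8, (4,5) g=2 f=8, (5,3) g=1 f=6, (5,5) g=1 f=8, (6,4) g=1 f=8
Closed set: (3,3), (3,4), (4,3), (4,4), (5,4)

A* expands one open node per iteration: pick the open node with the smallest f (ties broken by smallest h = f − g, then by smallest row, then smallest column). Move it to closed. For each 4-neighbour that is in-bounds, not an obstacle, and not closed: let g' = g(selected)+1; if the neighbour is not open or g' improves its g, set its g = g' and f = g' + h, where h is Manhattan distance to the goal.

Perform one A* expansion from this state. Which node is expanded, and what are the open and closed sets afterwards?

step 1: expand (5,3) (f=6, h=5) → closed; open now [(2,3) g=4 f=8, (2,4) g=3 f=8, (4,5) g=2 f=8, (5,2) g=2 f=6, (5,5) g=1 f=8, (6,3) g=2 f=8, (6,4) g=1 f=8]

expanded=(5,3); open=[(2,3) g=4 f=8, (2,4) g=3 f=8, (4,5) g=2 f=8, (5,2) g=2 f=6, (5,5) g=1 f=8, (6,3) g=2 f=8, (6,4) g=1 f=8]; closed=[(3,3), (3,4), (4,3), (4,4), (5,3), (5,4)]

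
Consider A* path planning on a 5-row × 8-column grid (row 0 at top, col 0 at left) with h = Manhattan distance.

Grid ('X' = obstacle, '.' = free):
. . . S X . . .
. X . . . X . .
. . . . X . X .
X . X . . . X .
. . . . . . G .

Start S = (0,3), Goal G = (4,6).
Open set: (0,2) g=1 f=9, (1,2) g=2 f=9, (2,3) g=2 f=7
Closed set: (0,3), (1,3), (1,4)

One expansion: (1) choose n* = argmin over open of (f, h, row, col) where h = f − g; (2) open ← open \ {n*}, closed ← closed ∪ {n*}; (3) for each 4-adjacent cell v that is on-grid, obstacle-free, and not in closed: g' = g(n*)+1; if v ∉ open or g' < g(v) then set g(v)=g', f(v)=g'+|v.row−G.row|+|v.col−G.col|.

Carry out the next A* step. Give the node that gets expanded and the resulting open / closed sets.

expanded=(2,3); open=[(0,2) g=1 f=9, (1,2) g=2 f=9, (2,2) g=3 f=9, (3,3) g=3 f=7]; closed=[(0,3), (1,3), (1,4), (2,3)]

step 1: expand (2,3) (f=7, h=5) → closed; open now [(0,2) g=1 f=9, (1,2) g=2 f=9, (2,2) g=3 f=9, (3,3) g=3 f=7]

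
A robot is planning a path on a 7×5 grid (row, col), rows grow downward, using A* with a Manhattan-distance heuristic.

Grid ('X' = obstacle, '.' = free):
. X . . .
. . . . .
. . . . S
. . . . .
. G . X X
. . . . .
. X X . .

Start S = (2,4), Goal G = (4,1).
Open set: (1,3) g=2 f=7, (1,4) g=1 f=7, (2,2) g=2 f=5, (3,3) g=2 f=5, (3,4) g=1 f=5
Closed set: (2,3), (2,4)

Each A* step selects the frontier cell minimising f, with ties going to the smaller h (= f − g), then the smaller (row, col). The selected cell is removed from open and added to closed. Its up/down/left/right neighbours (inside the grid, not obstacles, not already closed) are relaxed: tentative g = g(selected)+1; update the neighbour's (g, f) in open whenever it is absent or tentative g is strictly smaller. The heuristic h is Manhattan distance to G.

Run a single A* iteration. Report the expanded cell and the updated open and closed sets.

step 1: expand (2,2) (f=5, h=3) → closed; open now [(1,2) g=3 f=7, (1,3) g=2 f=7, (1,4) g=1 f=7, (2,1) g=3 f=5, (3,2) g=3 f=5, (3,3) g=2 f=5, (3,4) g=1 f=5]

expanded=(2,2); open=[(1,2) g=3 f=7, (1,3) g=2 f=7, (1,4) g=1 f=7, (2,1) g=3 f=5, (3,2) g=3 f=5, (3,3) g=2 f=5, (3,4) g=1 f=5]; closed=[(2,2), (2,3), (2,4)]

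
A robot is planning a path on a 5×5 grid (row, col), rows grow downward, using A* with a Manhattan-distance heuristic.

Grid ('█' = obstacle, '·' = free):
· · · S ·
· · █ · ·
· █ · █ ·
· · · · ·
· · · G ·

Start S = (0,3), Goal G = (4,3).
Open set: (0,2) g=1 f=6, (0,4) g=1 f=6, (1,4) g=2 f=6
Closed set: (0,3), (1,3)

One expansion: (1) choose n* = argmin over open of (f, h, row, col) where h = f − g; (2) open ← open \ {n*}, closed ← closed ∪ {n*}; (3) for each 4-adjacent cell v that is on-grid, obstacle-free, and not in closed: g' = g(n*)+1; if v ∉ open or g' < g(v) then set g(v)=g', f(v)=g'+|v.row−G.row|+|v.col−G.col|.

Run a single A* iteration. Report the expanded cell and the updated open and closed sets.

expanded=(1,4); open=[(0,2) g=1 f=6, (0,4) g=1 f=6, (2,4) g=3 f=6]; closed=[(0,3), (1,3), (1,4)]

step 1: expand (1,4) (f=6, h=4) → closed; open now [(0,2) g=1 f=6, (0,4) g=1 f=6, (2,4) g=3 f=6]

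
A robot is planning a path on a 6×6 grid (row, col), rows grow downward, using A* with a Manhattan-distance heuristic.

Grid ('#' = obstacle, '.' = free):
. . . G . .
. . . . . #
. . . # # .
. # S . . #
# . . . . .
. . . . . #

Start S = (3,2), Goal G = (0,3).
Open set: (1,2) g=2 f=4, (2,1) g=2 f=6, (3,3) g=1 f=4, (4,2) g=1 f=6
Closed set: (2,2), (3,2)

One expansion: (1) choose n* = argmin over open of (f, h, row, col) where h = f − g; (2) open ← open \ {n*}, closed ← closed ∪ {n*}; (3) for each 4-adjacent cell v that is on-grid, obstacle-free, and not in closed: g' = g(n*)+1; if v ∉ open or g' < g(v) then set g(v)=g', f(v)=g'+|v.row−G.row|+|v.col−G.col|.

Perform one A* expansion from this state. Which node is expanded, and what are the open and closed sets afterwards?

step 1: expand (1,2) (f=4, h=2) → closed; open now [(0,2) g=3 f=4, (1,1) g=3 f=6, (1,3) g=3 f=4, (2,1) g=2 f=6, (3,3) g=1 f=4, (4,2) g=1 f=6]

expanded=(1,2); open=[(0,2) g=3 f=4, (1,1) g=3 f=6, (1,3) g=3 f=4, (2,1) g=2 f=6, (3,3) g=1 f=4, (4,2) g=1 f=6]; closed=[(1,2), (2,2), (3,2)]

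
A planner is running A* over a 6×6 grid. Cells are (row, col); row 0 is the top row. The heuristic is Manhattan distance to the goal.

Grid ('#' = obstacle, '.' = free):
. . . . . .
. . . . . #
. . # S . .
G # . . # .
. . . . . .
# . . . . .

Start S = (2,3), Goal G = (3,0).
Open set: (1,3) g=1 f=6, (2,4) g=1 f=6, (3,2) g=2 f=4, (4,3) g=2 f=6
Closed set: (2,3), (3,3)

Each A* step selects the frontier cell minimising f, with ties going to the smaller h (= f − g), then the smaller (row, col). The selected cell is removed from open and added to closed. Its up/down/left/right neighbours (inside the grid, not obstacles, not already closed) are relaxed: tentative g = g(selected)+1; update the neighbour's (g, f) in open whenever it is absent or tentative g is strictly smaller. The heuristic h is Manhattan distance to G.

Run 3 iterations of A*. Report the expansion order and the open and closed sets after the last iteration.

order=[(3,2) → (4,2) → (4,1)]; open=[(1,3) g=1 f=6, (2,4) g=1 f=6, (4,0) g=5 f=6, (4,3) g=2 f=6, (5,1) g=5 f=8, (5,2) g=4 f=8]; closed=[(2,3), (3,2), (3,3), (4,1), (4,2)]

step 1: expand (3,2) (f=4, h=2) → closed; open now [(1,3) g=1 f=6, (2,4) g=1 f=6, (4,2) g=3 f=6, (4,3) g=2 f=6]
step 2: expand (4,2) (f=6, h=3) → closed; open now [(1,3) g=1 f=6, (2,4) g=1 f=6, (4,1) g=4 f=6, (4,3) g=2 f=6, (5,2) g=4 f=8]
step 3: expand (4,1) (f=6, h=2) → closed; open now [(1,3) g=1 f=6, (2,4) g=1 f=6, (4,0) g=5 f=6, (4,3) g=2 f=6, (5,1) g=5 f=8, (5,2) g=4 f=8]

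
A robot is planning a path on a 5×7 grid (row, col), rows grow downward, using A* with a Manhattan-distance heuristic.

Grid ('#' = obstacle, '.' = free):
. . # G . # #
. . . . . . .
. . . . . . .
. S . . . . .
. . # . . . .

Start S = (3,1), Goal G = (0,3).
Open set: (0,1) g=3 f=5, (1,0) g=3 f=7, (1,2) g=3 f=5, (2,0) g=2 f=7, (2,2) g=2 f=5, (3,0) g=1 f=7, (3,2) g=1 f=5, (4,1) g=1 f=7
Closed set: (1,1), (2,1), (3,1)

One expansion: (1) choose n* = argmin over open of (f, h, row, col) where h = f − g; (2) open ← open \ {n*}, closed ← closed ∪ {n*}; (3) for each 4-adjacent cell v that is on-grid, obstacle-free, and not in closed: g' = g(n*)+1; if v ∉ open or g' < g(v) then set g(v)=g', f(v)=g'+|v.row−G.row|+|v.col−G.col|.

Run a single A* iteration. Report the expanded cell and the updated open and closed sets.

step 1: expand (0,1) (f=5, h=2) → closed; open now [(0,0) g=4 f=7, (1,0) g=3 f=7, (1,2) g=3 f=5, (2,0) g=2 f=7, (2,2) g=2 f=5, (3,0) g=1 f=7, (3,2) g=1 f=5, (4,1) g=1 f=7]

expanded=(0,1); open=[(0,0) g=4 f=7, (1,0) g=3 f=7, (1,2) g=3 f=5, (2,0) g=2 f=7, (2,2) g=2 f=5, (3,0) g=1 f=7, (3,2) g=1 f=5, (4,1) g=1 f=7]; closed=[(0,1), (1,1), (2,1), (3,1)]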